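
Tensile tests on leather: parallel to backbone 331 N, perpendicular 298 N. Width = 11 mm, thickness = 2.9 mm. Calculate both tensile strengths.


Parallel = 10.38 N/mm^2
Perpendicular = 9.34 N/mm^2


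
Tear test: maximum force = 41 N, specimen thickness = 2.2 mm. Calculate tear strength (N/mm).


18.6 N/mm

Tear strength = force / thickness
Tear = 41 / 2.2 = 18.6 N/mm


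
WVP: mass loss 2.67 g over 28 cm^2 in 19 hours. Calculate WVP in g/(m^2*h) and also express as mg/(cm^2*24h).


WVP = 2.67 / (28 x 19) x 10000 = 50.19 g/(m^2*h)
Mass loss in mg = 2.67 x 1000 = 2670 mg
Per cm^2 per 24h in mg: 2670 x 24 / (28 x 19) = 64080 / 532 = 120.45 mg/(cm^2*24h)


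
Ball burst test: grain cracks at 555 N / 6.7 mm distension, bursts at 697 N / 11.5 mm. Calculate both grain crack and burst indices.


Crack index = 82.8 N/mm
Burst index = 60.6 N/mm


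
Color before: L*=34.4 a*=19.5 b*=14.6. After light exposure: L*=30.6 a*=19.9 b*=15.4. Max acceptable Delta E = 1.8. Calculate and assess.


dL = -3.8, da = 0.4, db = 0.8
dE = sqrt((-3.8)^2 + (0.4)^2 + (0.8)^2) = 3.90
Max = 1.8
Passes: No


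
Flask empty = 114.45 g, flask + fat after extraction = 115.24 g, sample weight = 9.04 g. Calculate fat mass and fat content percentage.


Fat mass = 115.24 - 114.45 = 0.79 g
Fat% = 0.79 / 9.04 x 100 = 8.7%


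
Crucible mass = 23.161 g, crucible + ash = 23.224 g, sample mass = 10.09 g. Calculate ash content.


Ash mass = 0.063 g
Ash content = 0.62%

Ash mass = 23.224 - 23.161 = 0.063 g
Ash% = 0.063 / 10.09 x 100 = 0.62%


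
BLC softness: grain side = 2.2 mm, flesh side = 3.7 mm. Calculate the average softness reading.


2.95 mm

Average = (2.2 + 3.7) / 2
Average = 2.95 mm


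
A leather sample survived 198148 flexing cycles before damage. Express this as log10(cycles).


log10(198148) = 5.30


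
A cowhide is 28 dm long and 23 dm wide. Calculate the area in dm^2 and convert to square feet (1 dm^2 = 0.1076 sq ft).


644 dm^2
69.29 sq ft

Area = 28 x 23 = 644 dm^2
Conversion: 644 x 0.1076 = 69.29 sq ft


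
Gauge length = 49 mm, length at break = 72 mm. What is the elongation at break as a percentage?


46.9%


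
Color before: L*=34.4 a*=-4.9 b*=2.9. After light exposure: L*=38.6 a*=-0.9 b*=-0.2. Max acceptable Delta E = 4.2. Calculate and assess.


dL = 4.2, da = 4.0, db = -3.1
dE = sqrt((4.2)^2 + (4.0)^2 + (-3.1)^2) = 6.58
Max = 4.2
Passes: No


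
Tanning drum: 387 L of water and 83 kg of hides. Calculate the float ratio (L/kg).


4.7

Float ratio = water / hide weight
Ratio = 387 / 83 = 4.7


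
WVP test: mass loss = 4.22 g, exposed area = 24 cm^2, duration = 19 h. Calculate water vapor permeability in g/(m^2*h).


WVP = mass_loss / (area x time) x 10000
WVP = 4.22 / (24 x 19) x 10000
WVP = 4.22 / 456 x 10000 = 92.54 g/(m^2*h)


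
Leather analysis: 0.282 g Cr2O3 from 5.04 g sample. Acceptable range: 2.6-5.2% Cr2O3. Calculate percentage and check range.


Cr2O3% = 0.282 / 5.04 x 100 = 5.60%
Acceptable range: 2.6 to 5.2%
Within range: No


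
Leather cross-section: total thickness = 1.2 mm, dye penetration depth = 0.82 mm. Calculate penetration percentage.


68.3%

Penetration% = 0.82 / 1.2 x 100
Penetration = 68.3%


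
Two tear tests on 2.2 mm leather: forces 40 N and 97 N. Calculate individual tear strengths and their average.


Tear 1 = 18.2 N/mm
Tear 2 = 44.1 N/mm
Average = 31.2 N/mm

Tear 1 = 40 / 2.2 = 18.2 N/mm
Tear 2 = 97 / 2.2 = 44.1 N/mm
Average = (18.2 + 44.1) / 2 = 31.2 N/mm


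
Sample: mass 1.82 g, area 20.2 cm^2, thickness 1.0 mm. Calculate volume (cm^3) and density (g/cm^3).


Thickness in cm = 1.0 / 10 = 0.10 cm
Volume = 20.2 x 0.10 = 2.020 cm^3
Density = 1.82 / 2.020 = 0.901 g/cm^3


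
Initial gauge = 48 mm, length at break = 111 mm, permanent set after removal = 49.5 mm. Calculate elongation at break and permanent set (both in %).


Elongation at break = (111 - 48) / 48 x 100 = 131.3%
Permanent set = (49.5 - 48) / 48 x 100 = 3.1%


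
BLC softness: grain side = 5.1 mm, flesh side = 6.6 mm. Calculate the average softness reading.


Average = (5.1 + 6.6) / 2
Average = 5.85 mm


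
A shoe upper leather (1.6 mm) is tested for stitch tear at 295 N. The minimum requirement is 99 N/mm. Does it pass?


STS = 184.4 N/mm
Passes: Yes

STS = 295 / 1.6 = 184.4 N/mm
Minimum required: 99 N/mm
Passes: Yes


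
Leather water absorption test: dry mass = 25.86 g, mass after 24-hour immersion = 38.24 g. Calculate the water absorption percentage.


Water absorbed = 38.24 - 25.86 = 12.38 g
WA% = 12.38 / 25.86 x 100 = 47.9%


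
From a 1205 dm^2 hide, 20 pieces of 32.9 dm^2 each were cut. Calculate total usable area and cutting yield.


Usable area = 658.0 dm^2
Yield = 54.6%

Total usable = 20 x 32.9 = 658.0 dm^2
Yield = 658.0 / 1205 x 100 = 54.6%


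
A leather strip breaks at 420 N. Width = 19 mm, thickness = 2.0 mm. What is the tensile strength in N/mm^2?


11.05 N/mm^2

Cross-sectional area = 19 x 2.0 = 38.0 mm^2
Tensile strength = 420 / 38.0 = 11.05 N/mm^2


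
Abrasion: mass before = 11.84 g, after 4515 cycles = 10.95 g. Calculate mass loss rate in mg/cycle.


0.197 mg/cycle

Mass loss = 11.84 - 10.95 = 0.890 g
Rate = 0.890 / 4515 x 1000 = 0.197 mg/cycle


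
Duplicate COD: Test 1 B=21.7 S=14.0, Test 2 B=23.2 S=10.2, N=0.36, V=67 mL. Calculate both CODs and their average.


COD1 = (21.7 - 14.0) x 0.36 x 8000 / 67 = 331.0 mg/L
COD2 = (23.2 - 10.2) x 0.36 x 8000 / 67 = 558.8 mg/L
Average = (331.0 + 558.8) / 2 = 444.9 mg/L


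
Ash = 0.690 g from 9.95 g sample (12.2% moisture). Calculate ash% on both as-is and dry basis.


As-is ash = 6.93%
Dry-basis ash = 7.90%

As-is ash% = 0.690 / 9.95 x 100 = 6.93%
Dry mass = 9.95 x (100 - 12.2) / 100 = 8.7361 g
Dry-basis ash% = 0.690 / 8.7361 x 100 = 7.90%


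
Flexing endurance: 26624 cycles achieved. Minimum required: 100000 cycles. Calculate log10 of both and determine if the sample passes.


Achieved: log10 = 4.43
Required: log10 = 5.00
Passes: No

log10(26624) = 4.43
log10(100000) = 5.00
Passes: No


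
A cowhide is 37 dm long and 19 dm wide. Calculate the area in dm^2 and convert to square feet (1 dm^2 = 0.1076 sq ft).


Area = 37 x 19 = 703 dm^2
Conversion: 703 x 0.1076 = 75.64 sq ft


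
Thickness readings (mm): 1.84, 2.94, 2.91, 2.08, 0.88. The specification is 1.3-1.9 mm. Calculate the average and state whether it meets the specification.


Average = 2.13 mm
Within specification: No


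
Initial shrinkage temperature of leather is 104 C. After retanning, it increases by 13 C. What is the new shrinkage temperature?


117 C

New Ts = 104 + 13 = 117 C


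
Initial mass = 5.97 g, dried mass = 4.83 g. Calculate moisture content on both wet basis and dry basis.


Wet basis = 19.1%
Dry basis = 23.6%

Moisture lost = 5.97 - 4.83 = 1.14 g
Wet basis MC = 1.14 / 5.97 x 100 = 19.1%
Dry basis MC = 1.14 / 4.83 x 100 = 23.6%


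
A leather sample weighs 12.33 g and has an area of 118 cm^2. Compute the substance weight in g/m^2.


1044.9 g/m^2


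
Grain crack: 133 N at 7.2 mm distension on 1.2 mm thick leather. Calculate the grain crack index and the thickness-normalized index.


Crack index = 18.5 N/mm
Normalized index = 15.4 N/mm per mm

Crack index = 133 / 7.2 = 18.5 N/mm
Normalized = 18.5 / 1.2 = 15.4 N/mm per mm


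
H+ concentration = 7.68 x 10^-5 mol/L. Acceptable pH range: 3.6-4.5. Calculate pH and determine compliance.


pH = -log10(7.68 x 10^-5) = 4.11
Range: 3.6 to 4.5
Compliant: Yes


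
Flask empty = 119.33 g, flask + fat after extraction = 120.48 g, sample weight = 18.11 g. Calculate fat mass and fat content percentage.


Fat mass = 1.15 g
Fat content = 6.4%

Fat mass = 120.48 - 119.33 = 1.15 g
Fat% = 1.15 / 18.11 x 100 = 6.4%


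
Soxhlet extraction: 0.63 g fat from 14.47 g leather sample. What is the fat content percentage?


4.4%


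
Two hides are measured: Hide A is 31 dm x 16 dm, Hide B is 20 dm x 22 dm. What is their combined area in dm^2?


936 dm^2

Hide A area = 31 x 16 = 496 dm^2
Hide B area = 20 x 22 = 440 dm^2
Total = 496 + 440 = 936 dm^2


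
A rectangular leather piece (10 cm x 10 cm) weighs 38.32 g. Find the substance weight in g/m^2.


3832.0 g/m^2


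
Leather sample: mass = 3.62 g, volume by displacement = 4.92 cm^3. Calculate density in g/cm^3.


Density = mass / volume
Density = 3.62 / 4.92 = 0.736 g/cm^3


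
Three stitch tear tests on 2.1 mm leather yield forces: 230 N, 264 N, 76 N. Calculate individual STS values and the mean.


STS1 = 109.5 N/mm
STS2 = 125.7 N/mm
STS3 = 36.2 N/mm
Mean = 90.5 N/mm


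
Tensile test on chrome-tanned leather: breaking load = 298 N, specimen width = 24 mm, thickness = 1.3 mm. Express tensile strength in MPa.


9.55 MPa

Cross-section = 24 x 1.3 = 31.2 mm^2
TS = 298 / 31.2 = 9.55 MPa
(1 N/mm^2 = 1 MPa)


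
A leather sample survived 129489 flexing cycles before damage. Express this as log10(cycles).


5.11

log10(129489) = 5.11


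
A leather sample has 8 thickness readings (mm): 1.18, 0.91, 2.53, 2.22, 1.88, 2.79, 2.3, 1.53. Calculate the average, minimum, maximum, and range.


Sum = 15.34
Average = 15.34 / 8 = 1.92 mm
Minimum = 0.91 mm
Maximum = 2.79 mm
Range = 2.79 - 0.91 = 1.88 mm


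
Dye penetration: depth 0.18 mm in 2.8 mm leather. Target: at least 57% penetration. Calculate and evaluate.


Penetration = 0.18 / 2.8 x 100 = 6.4%
Target: 57%
Meets target: No


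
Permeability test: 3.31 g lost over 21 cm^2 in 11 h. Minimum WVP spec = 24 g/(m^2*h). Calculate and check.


WVP = 3.31 / (21 x 11) x 10000 = 143.29 g/(m^2*h)
Minimum: 24 g/(m^2*h)
Meets spec: Yes


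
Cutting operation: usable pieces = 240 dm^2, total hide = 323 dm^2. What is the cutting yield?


74.3%

Yield = usable / total x 100
Yield = 240 / 323 x 100 = 74.3%


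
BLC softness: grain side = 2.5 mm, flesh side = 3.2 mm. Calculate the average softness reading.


2.85 mm


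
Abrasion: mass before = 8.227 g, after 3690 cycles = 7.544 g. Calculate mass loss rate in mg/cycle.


Mass loss = 8.227 - 7.544 = 0.683 g
Rate = 0.683 / 3690 x 1000 = 0.185 mg/cycle


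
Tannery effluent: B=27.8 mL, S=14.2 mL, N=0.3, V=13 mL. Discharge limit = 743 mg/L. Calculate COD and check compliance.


COD = (27.8 - 14.2) x 0.3 x 8000 / 13 = 2510.8 mg/L
Limit: 743 mg/L
Compliant: No


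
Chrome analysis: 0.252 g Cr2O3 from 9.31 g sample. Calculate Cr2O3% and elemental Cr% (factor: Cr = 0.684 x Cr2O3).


Cr2O3 = 2.71%
Cr = 1.85%

Cr2O3% = 0.252 / 9.31 x 100 = 2.71%
Cr% = 2.71 x 0.684 = 1.85%


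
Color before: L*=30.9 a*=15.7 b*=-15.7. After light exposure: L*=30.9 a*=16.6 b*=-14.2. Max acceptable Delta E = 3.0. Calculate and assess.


Delta E = 1.75
Passes: Yes

dL = 0.0, da = 0.9, db = 1.5
dE = sqrt((0.0)^2 + (0.9)^2 + (1.5)^2) = 1.75
Max = 3.0
Passes: Yes


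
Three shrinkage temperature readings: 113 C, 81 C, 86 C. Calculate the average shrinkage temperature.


Average = (113 + 81 + 86) / 3
Average = 280 / 3 = 93.3 C


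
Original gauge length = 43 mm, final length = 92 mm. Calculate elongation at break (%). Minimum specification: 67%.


Extension = 92 - 43 = 49 mm
Elongation = 49 / 43 x 100 = 114.0%
Minimum required: 67%
Meets specification: Yes


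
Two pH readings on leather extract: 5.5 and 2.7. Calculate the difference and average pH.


Difference = 2.8
Average pH = 4.10


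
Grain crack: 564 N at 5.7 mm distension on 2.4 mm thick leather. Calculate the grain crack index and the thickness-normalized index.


Crack index = 98.9 N/mm
Normalized index = 41.2 N/mm per mm

Crack index = 564 / 5.7 = 98.9 N/mm
Normalized = 98.9 / 2.4 = 41.2 N/mm per mm


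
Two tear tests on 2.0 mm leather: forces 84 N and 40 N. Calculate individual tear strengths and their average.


Tear 1 = 42.0 N/mm
Tear 2 = 20.0 N/mm
Average = 31.0 N/mm


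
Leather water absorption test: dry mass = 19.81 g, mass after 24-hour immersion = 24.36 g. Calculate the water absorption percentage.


23.0%


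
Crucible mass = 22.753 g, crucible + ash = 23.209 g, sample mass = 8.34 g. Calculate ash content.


Ash mass = 0.456 g
Ash content = 5.47%

Ash mass = 23.209 - 22.753 = 0.456 g
Ash% = 0.456 / 8.34 x 100 = 5.47%


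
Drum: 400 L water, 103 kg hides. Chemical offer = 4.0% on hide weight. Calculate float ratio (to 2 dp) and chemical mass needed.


Float ratio = 3.88
Chemical needed = 4.12 kg


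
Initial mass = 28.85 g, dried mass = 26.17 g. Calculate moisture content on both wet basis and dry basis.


Wet basis = 9.3%
Dry basis = 10.2%


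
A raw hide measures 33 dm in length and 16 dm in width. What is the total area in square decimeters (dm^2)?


528 dm^2

Area = length x width
Area = 33 x 16 = 528 dm^2


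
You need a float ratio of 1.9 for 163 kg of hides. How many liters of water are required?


Water = hide weight x target ratio
Water = 163 x 1.9 = 309.7 L


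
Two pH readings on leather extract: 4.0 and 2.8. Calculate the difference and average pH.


Difference = 1.2
Average pH = 3.40


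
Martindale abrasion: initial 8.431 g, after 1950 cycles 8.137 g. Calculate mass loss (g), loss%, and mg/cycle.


Mass loss = 0.294 g
Loss = 3.49%
Rate = 0.151 mg/cycle

Loss = 8.431 - 8.137 = 0.294 g
Loss% = 0.294 / 8.431 x 100 = 3.49%
Rate = 0.294 / 1950 x 1000 = 0.151 mg/cycle


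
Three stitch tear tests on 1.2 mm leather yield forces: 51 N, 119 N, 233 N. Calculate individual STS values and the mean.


STS1 = 42.5 N/mm
STS2 = 99.2 N/mm
STS3 = 194.2 N/mm
Mean = 112.0 N/mm


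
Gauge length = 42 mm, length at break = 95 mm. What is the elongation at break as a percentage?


Extension = 95 - 42 = 53 mm
Elongation = 53 / 42 x 100 = 126.2%


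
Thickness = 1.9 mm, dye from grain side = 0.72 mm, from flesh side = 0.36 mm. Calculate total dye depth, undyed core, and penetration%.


Total dyed = 0.72 + 0.36 = 1.08 mm
Undyed core = 1.9 - 1.08 = 0.82 mm
Penetration = 1.08 / 1.9 x 100 = 56.8%


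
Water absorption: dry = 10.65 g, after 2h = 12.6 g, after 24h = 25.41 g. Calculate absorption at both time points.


2h absorption = 18.3%
24h absorption = 138.6%


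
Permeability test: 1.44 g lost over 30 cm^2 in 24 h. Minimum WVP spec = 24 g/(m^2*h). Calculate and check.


WVP = 1.44 / (30 x 24) x 10000 = 20.00 g/(m^2*h)
Minimum: 24 g/(m^2*h)
Meets spec: No


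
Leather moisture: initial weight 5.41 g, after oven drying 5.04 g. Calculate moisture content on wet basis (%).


Moisture = 5.41 - 5.04 = 0.37 g
MC = 0.37 / 5.41 x 100 = 6.8%


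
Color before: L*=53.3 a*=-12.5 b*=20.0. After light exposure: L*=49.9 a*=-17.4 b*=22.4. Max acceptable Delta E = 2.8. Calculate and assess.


Delta E = 6.43
Passes: No


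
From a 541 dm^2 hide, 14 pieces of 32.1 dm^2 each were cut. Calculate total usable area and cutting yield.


Total usable = 14 x 32.1 = 449.4 dm^2
Yield = 449.4 / 541 x 100 = 83.1%


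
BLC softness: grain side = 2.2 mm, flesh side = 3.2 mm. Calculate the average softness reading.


Average = (2.2 + 3.2) / 2
Average = 2.70 mm


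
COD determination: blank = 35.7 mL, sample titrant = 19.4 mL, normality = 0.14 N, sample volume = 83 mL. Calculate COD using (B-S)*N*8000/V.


220.0 mg/L


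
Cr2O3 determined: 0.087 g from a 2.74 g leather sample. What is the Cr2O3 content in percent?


3.18%

Cr2O3% = 0.087 / 2.74 x 100
Cr2O3% = 3.18%


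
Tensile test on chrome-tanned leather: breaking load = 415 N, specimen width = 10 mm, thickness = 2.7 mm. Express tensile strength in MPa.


Cross-section = 10 x 2.7 = 27.0 mm^2
TS = 415 / 27.0 = 15.37 MPa
(1 N/mm^2 = 1 MPa)


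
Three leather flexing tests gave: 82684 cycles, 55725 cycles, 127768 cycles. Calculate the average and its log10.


Average = 88726 cycles
log10 = 4.95

Average = (82684 + 55725 + 127768) / 3 = 88726 cycles
log10(88726) = 4.95


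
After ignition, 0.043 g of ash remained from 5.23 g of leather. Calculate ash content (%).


0.82%

Ash% = 0.043 / 5.23 x 100
Ash% = 0.82%


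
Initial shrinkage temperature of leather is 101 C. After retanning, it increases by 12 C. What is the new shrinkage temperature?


113 C


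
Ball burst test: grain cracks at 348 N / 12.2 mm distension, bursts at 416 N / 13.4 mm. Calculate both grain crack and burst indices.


Crack index = 28.5 N/mm
Burst index = 31.0 N/mm

Crack index = 348 / 12.2 = 28.5 N/mm
Burst index = 416 / 13.4 = 31.0 N/mm


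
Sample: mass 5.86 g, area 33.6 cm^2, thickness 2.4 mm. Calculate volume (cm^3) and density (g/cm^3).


Thickness in cm = 2.4 / 10 = 0.24 cm
Volume = 33.6 x 0.24 = 8.064 cm^3
Density = 5.86 / 8.064 = 0.727 g/cm^3


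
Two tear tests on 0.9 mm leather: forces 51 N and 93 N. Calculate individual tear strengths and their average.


Tear 1 = 56.7 N/mm
Tear 2 = 103.3 N/mm
Average = 80.0 N/mm

Tear 1 = 51 / 0.9 = 56.7 N/mm
Tear 2 = 93 / 0.9 = 103.3 N/mm
Average = (56.7 + 103.3) / 2 = 80.0 N/mm


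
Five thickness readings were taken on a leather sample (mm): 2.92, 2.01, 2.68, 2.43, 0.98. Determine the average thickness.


2.20 mm


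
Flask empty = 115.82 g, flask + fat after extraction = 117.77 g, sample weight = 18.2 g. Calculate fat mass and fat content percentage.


Fat mass = 117.77 - 115.82 = 1.95 g
Fat% = 1.95 / 18.2 x 100 = 10.7%


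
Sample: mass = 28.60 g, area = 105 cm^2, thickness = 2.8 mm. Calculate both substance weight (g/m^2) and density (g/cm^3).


Substance weight = 2723.8 g/m^2
Density = 0.973 g/cm^3

SW = 28.60 / 105 x 10000 = 2723.8 g/m^2
Volume = 105 x 2.8 / 10 = 29.40 cm^3
Density = 28.60 / 29.40 = 0.973 g/cm^3


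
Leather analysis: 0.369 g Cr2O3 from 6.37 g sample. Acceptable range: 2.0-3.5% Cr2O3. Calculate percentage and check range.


Cr2O3 = 5.79%
Within range: No


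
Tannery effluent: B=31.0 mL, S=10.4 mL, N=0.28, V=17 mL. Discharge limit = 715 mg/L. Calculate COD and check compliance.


COD = (31.0 - 10.4) x 0.28 x 8000 / 17 = 2714.4 mg/L
Limit: 715 mg/L
Compliant: No


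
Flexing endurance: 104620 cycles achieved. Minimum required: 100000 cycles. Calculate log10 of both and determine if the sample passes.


log10(104620) = 5.02
log10(100000) = 5.00
Passes: Yes


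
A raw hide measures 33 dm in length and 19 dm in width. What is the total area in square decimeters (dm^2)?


627 dm^2

Area = length x width
Area = 33 x 19 = 627 dm^2


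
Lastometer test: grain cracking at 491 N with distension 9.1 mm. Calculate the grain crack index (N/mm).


54.0 N/mm

Grain crack index = force / distension
Index = 491 / 9.1 = 54.0 N/mm


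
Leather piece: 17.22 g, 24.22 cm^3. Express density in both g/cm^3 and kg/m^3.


0.711 g/cm^3
711 kg/m^3

Density = 17.22 / 24.22 = 0.711 g/cm^3
Convert: 0.711 x 1000 = 711 kg/m^3


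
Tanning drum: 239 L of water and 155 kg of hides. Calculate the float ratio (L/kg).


1.5


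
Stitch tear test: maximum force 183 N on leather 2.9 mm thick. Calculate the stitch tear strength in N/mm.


Stitch tear strength = force / thickness
STS = 183 / 2.9 = 63.1 N/mm


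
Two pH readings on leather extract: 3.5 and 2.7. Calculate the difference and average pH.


Difference = 0.8
Average pH = 3.10

Difference = |3.5 - 2.7| = 0.8
Average = (3.5 + 2.7) / 2 = 3.10


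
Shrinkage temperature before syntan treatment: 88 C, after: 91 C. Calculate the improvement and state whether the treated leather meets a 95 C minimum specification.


Improvement = 91 - 88 = 3 C
Spec check: 91 C >= 95 C? No


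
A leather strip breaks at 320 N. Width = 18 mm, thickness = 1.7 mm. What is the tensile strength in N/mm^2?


Cross-sectional area = 18 x 1.7 = 30.6 mm^2
Tensile strength = 320 / 30.6 = 10.46 N/mm^2


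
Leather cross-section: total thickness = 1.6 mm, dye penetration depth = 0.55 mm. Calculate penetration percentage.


Penetration% = 0.55 / 1.6 x 100
Penetration = 34.4%


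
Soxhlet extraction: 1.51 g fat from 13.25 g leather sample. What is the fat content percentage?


11.4%

Fat content = 1.51 / 13.25 x 100
Fat = 11.4%


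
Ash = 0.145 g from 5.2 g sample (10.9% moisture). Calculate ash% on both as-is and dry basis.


As-is ash = 2.79%
Dry-basis ash = 3.13%


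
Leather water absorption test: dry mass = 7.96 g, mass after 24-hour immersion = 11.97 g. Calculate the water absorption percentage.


50.4%

Water absorbed = 11.97 - 7.96 = 4.01 g
WA% = 4.01 / 7.96 x 100 = 50.4%


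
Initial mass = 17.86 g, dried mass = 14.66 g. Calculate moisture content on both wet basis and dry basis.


Wet basis = 17.9%
Dry basis = 21.8%


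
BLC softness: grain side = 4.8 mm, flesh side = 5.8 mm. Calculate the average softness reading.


5.30 mm

Average = (4.8 + 5.8) / 2
Average = 5.30 mm


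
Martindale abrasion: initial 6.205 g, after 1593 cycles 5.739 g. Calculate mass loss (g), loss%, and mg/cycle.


Loss = 6.205 - 5.739 = 0.466 g
Loss% = 0.466 / 6.205 x 100 = 7.51%
Rate = 0.466 / 1593 x 1000 = 0.293 mg/cycle


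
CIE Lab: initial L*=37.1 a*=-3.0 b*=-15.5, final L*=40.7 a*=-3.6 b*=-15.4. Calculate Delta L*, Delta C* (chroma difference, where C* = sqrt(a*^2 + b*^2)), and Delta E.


Delta L* = 3.6
Delta C* = 0.03
Delta E = 3.65

Delta L* = 40.7 - 37.1 = 3.6
C1* = sqrt((-3.0)^2 + (-15.5)^2) = 15.788
C2* = sqrt((-3.6)^2 + (-15.4)^2) = 15.815
Delta C* = 15.815 - 15.788 = 0.03
Delta E = sqrt((3.6)^2 + (-0.6)^2 + (0.1)^2) = 3.65


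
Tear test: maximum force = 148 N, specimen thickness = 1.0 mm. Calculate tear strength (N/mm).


Tear strength = force / thickness
Tear = 148 / 1.0 = 148.0 N/mm


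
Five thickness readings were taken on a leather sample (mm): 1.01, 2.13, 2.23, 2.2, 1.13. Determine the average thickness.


1.74 mm


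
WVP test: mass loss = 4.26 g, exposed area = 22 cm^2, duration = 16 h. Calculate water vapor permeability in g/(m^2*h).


WVP = mass_loss / (area x time) x 10000
WVP = 4.26 / (22 x 16) x 10000
WVP = 4.26 / 352 x 10000 = 121.02 g/(m^2*h)


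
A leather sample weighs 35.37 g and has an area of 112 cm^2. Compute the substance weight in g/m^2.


Substance weight = mass / area x 10000
SW = 35.37 / 112 x 10000
SW = 3158.0 g/m^2


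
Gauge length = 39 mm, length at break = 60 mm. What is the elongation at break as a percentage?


53.8%

Extension = 60 - 39 = 21 mm
Elongation = 21 / 39 x 100 = 53.8%


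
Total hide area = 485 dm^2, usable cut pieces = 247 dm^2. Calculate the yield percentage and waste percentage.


Yield = 247 / 485 x 100 = 50.9%
Waste = 485 - 247 = 238 dm^2
Waste% = 100 - 50.9 = 49.1%


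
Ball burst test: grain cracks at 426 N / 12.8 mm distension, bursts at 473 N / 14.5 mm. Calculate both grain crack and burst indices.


Crack index = 33.3 N/mm
Burst index = 32.6 N/mm


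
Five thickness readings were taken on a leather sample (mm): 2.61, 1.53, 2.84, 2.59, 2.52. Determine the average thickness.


Sum = 2.61 + 1.53 + 2.84 + 2.59 + 2.52 = 12.09
Average = 12.09 / 5 = 2.42 mm


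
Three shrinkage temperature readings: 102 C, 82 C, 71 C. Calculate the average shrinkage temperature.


85.0 C

Average = (102 + 82 + 71) / 3
Average = 255 / 3 = 85.0 C


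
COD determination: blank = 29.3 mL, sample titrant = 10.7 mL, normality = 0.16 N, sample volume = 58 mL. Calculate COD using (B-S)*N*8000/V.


COD = (29.3 - 10.7) x 0.16 x 8000 / 58
COD = 18.6 x 0.16 x 8000 / 58
COD = 410.5 mg/L


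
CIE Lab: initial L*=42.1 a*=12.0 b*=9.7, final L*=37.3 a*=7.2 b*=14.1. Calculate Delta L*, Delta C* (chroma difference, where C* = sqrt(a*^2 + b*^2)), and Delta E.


Delta L* = 37.3 - 42.1 = -4.8
C1* = sqrt((12.0)^2 + (9.7)^2) = 15.430
C2* = sqrt((7.2)^2 + (14.1)^2) = 15.832
Delta C* = 15.832 - 15.430 = 0.40
Delta E = sqrt((-4.8)^2 + (-4.8)^2 + (4.4)^2) = 8.09


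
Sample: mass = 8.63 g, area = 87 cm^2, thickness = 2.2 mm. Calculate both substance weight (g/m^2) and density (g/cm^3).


SW = 8.63 / 87 x 10000 = 992.0 g/m^2
Volume = 87 x 2.2 / 10 = 19.14 cm^3
Density = 8.63 / 19.14 = 0.451 g/cm^3


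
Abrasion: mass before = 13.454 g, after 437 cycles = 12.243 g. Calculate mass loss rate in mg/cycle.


Mass loss = 13.454 - 12.243 = 1.211 g
Rate = 1.211 / 437 x 1000 = 2.771 mg/cycle


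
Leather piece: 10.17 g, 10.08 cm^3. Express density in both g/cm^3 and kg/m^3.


Density = 10.17 / 10.08 = 1.009 g/cm^3
Convert: 1.009 x 1000 = 1009 kg/m^3


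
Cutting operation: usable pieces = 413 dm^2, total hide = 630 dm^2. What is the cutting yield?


Yield = usable / total x 100
Yield = 413 / 630 x 100 = 65.6%


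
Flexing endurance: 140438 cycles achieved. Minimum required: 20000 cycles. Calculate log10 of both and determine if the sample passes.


Achieved: log10 = 5.15
Required: log10 = 4.30
Passes: Yes

log10(140438) = 5.15
log10(20000) = 4.30
Passes: Yes


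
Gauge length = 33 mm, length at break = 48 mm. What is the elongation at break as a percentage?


45.5%

Extension = 48 - 33 = 15 mm
Elongation = 15 / 33 x 100 = 45.5%


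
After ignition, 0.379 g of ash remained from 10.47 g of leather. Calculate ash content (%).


3.62%

Ash% = 0.379 / 10.47 x 100
Ash% = 3.62%


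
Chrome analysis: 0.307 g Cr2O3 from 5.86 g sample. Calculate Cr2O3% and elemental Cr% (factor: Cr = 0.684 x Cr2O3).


Cr2O3 = 5.24%
Cr = 3.58%

Cr2O3% = 0.307 / 5.86 x 100 = 5.24%
Cr% = 5.24 x 0.684 = 3.58%


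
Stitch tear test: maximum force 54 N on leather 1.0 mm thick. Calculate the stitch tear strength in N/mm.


Stitch tear strength = force / thickness
STS = 54 / 1.0 = 54.0 N/mm


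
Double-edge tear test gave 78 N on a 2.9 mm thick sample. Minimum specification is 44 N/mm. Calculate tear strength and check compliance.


Tear strength = 26.9 N/mm
Compliant: No

Tear strength = 78 / 2.9 = 26.9 N/mm
Required minimum = 44 N/mm
Compliant: No


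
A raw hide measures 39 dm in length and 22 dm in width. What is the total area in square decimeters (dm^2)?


Area = length x width
Area = 39 x 22 = 858 dm^2


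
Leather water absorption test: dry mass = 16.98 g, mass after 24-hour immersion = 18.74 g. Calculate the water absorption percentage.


10.4%

Water absorbed = 18.74 - 16.98 = 1.76 g
WA% = 1.76 / 16.98 x 100 = 10.4%


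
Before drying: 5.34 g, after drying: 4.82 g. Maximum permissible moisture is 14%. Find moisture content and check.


MC = (5.34 - 4.82) / 5.34 x 100 = 9.7%
Maximum: 14%
Acceptable: Yes


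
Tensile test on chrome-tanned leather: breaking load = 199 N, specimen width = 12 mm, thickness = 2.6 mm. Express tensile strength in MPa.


6.38 MPa


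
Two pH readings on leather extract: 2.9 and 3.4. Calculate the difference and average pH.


Difference = |2.9 - 3.4| = 0.5
Average = (2.9 + 3.4) / 2 = 3.15


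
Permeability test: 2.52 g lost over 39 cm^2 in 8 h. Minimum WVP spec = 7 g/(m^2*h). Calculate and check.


WVP = 2.52 / (39 x 8) x 10000 = 80.77 g/(m^2*h)
Minimum: 7 g/(m^2*h)
Meets spec: Yes


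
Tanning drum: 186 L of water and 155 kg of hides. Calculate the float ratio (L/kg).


Float ratio = water / hide weight
Ratio = 186 / 155 = 1.2


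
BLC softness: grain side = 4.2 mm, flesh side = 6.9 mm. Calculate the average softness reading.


5.55 mm

Average = (4.2 + 6.9) / 2
Average = 5.55 mm


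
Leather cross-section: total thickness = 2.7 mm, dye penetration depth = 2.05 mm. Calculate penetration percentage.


Penetration% = 2.05 / 2.7 x 100
Penetration = 75.9%


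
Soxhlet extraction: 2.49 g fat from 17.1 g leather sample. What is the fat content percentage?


14.6%


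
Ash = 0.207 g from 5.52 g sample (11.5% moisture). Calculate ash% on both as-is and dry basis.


As-is ash% = 0.207 / 5.52 x 100 = 3.75%
Dry mass = 5.52 x (100 - 11.5) / 100 = 4.8852 g
Dry-basis ash% = 0.207 / 4.8852 x 100 = 4.24%


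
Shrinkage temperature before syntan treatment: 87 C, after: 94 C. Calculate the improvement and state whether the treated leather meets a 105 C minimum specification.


Improvement = 7 C
Meets 105 C spec: No


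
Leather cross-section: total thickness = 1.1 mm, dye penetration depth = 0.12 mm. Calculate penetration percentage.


Penetration% = 0.12 / 1.1 x 100
Penetration = 10.9%


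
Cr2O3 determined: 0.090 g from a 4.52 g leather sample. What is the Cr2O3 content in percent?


1.99%

Cr2O3% = 0.090 / 4.52 x 100
Cr2O3% = 1.99%


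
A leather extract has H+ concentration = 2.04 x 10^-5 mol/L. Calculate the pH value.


pH = -log10[H+]
pH = -log10(2.04 x 10^-5) = 4.69


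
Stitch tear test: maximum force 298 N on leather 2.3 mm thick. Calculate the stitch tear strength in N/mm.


129.6 N/mm


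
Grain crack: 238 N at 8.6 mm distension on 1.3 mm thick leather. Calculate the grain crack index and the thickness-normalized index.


Crack index = 238 / 8.6 = 27.7 N/mm
Normalized = 27.7 / 1.3 = 21.3 N/mm per mm


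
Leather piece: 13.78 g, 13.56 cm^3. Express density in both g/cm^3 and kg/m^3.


Density = 13.78 / 13.56 = 1.016 g/cm^3
Convert: 1.016 x 1000 = 1016 kg/m^3


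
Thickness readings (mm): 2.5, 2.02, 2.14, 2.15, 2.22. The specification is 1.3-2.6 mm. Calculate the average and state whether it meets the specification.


Average = 2.21 mm
Within specification: Yes

Sum = 11.03
Average = 11.03 / 5 = 2.21 mm
Specification range: 1.3 to 2.6 mm
Within spec: Yes


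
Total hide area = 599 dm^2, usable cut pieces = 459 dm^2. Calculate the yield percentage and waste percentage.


Yield = 76.6%
Waste = 23.4%

Yield = 459 / 599 x 100 = 76.6%
Waste = 599 - 459 = 140 dm^2
Waste% = 100 - 76.6 = 23.4%


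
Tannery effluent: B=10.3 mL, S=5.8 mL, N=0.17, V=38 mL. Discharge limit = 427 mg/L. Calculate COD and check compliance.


COD = 161.1 mg/L
Compliant: Yes

COD = (10.3 - 5.8) x 0.17 x 8000 / 38 = 161.1 mg/L
Limit: 427 mg/L
Compliant: Yes


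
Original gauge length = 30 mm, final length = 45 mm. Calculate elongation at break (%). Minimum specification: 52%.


Extension = 45 - 30 = 15 mm
Elongation = 15 / 30 x 100 = 50.0%
Minimum required: 52%
Meets specification: No


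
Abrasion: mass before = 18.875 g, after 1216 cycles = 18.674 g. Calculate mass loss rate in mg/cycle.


Mass loss = 18.875 - 18.674 = 0.201 g
Rate = 0.201 / 1216 x 1000 = 0.165 mg/cycle


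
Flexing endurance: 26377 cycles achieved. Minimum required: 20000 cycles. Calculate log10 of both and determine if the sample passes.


Achieved: log10 = 4.42
Required: log10 = 4.30
Passes: Yes

log10(26377) = 4.42
log10(20000) = 4.30
Passes: Yes


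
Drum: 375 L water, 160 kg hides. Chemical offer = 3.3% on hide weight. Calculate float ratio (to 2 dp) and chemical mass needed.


Float ratio = 375 / 160 = 2.34
Chemical = 160 x 3.3 / 100 = 5.28 kg


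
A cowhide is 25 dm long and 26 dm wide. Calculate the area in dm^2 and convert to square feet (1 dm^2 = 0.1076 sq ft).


Area = 25 x 26 = 650 dm^2
Conversion: 650 x 0.1076 = 69.94 sq ft


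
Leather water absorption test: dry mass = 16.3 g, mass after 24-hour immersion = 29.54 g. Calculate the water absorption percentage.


81.2%

Water absorbed = 29.54 - 16.3 = 13.24 g
WA% = 13.24 / 16.3 x 100 = 81.2%


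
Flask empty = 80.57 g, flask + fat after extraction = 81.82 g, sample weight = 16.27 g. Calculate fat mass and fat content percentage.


Fat mass = 1.25 g
Fat content = 7.7%


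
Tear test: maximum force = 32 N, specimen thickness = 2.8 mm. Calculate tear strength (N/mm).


Tear strength = force / thickness
Tear = 32 / 2.8 = 11.4 N/mm


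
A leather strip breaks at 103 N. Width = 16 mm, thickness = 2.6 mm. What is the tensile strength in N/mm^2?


2.48 N/mm^2


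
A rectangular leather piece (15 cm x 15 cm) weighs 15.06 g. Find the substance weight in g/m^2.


669.3 g/m^2

Area = 15 x 15 = 225 cm^2
SW = 15.06 / 225 x 10000 = 669.3 g/m^2


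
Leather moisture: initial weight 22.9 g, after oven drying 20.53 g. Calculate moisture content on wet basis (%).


10.3%


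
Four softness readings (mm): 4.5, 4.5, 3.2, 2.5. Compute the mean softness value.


Sum = 4.5 + 4.5 + 3.2 + 2.5
Mean = 14.7 / 4 = 3.68 mm


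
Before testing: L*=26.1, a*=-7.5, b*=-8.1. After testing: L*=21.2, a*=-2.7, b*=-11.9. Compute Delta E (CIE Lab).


dL = 21.2 - 26.1 = -4.9
da = -2.7 - (-7.5) = 4.8
db = -11.9 - (-8.1) = -3.8
dE = sqrt((-4.9)^2 + (4.8)^2 + (-3.8)^2) = 7.84


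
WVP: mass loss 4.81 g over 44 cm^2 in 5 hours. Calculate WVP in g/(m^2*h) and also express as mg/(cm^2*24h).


WVP = 4.81 / (44 x 5) x 10000 = 218.64 g/(m^2*h)
Mass loss in mg = 4.81 x 1000 = 4810 mg
Per cm^2 per 24h in mg: 4810 x 24 / (44 x 5) = 115440 / 220 = 524.73 mg/(cm^2*24h)


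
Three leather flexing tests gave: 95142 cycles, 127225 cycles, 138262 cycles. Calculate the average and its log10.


Average = 120210 cycles
log10 = 5.08

Average = (95142 + 127225 + 138262) / 3 = 120210 cycles
log10(120210) = 5.08


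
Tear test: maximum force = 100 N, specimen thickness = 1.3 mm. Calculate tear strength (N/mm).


76.9 N/mm


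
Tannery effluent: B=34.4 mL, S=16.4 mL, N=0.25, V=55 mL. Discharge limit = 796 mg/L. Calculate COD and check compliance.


COD = (34.4 - 16.4) x 0.25 x 8000 / 55 = 654.5 mg/L
Limit: 796 mg/L
Compliant: Yes


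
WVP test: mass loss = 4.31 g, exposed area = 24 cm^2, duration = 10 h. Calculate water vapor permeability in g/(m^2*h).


WVP = mass_loss / (area x time) x 10000
WVP = 4.31 / (24 x 10) x 10000
WVP = 4.31 / 240 x 10000 = 179.58 g/(m^2*h)


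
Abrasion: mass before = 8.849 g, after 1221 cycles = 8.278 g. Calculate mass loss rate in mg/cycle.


0.468 mg/cycle


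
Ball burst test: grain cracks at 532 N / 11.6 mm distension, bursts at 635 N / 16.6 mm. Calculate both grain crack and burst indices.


Crack index = 45.9 N/mm
Burst index = 38.3 N/mm

Crack index = 532 / 11.6 = 45.9 N/mm
Burst index = 635 / 16.6 = 38.3 N/mm


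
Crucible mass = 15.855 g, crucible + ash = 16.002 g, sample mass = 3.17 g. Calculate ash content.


Ash mass = 16.002 - 15.855 = 0.147 g
Ash% = 0.147 / 3.17 x 100 = 4.64%


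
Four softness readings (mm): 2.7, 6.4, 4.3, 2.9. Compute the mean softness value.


4.08 mm


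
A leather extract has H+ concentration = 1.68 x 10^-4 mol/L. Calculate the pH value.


pH = 3.77


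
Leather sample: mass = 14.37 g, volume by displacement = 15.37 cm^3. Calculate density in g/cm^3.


0.935 g/cm^3


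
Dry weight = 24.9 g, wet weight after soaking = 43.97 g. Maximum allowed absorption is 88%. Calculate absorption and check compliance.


WA = (43.97 - 24.9) / 24.9 x 100 = 76.6%
Maximum allowed: 88%
Compliant: Yes


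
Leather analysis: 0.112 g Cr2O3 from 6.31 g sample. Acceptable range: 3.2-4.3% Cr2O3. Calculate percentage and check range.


Cr2O3 = 1.77%
Within range: No


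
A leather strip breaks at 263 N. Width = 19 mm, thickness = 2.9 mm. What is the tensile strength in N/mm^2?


Cross-sectional area = 19 x 2.9 = 55.1 mm^2
Tensile strength = 263 / 55.1 = 4.77 N/mm^2


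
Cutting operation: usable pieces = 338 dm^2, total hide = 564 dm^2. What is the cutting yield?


Yield = usable / total x 100
Yield = 338 / 564 x 100 = 59.9%


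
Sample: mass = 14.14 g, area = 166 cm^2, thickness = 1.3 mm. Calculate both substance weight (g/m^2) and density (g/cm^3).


Substance weight = 851.8 g/m^2
Density = 0.655 g/cm^3


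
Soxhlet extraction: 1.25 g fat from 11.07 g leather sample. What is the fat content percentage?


Fat content = 1.25 / 11.07 x 100
Fat = 11.3%


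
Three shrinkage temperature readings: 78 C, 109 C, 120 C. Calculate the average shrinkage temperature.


102.3 C

Average = (78 + 109 + 120) / 3
Average = 307 / 3 = 102.3 C


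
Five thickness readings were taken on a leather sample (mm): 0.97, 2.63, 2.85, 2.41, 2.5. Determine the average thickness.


2.27 mm


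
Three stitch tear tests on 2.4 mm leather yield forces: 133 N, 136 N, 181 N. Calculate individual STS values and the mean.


STS1 = 55.4 N/mm
STS2 = 56.7 N/mm
STS3 = 75.4 N/mm
Mean = 62.5 N/mm

STS1 = 133 / 2.4 = 55.4 N/mm
STS2 = 136 / 2.4 = 56.7 N/mm
STS3 = 181 / 2.4 = 75.4 N/mm
Mean = (55.4 + 56.7 + 75.4) / 3 = 62.5 N/mm


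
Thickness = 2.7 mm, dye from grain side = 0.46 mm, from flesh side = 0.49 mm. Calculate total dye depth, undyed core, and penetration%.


Total dyed = 0.46 + 0.49 = 0.95 mm
Undyed core = 2.7 - 0.95 = 1.75 mm
Penetration = 0.95 / 2.7 x 100 = 35.2%


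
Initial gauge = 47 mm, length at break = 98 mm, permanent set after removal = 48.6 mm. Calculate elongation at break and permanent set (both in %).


Elongation at break = (98 - 47) / 47 x 100 = 108.5%
Permanent set = (48.6 - 47) / 47 x 100 = 3.4%


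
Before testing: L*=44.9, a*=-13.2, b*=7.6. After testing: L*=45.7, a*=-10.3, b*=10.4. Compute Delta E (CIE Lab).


Delta E = 4.11

dL = 45.7 - 44.9 = 0.8
da = -10.3 - (-13.2) = 2.9
db = 10.4 - 7.6 = 2.8
dE = sqrt((0.8)^2 + (2.9)^2 + (2.8)^2) = 4.11


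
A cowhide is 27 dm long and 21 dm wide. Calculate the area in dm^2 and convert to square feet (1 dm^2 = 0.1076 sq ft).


567 dm^2
61.01 sq ft

Area = 27 x 21 = 567 dm^2
Conversion: 567 x 0.1076 = 61.01 sq ft


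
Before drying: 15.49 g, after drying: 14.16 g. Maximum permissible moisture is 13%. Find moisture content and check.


MC = (15.49 - 14.16) / 15.49 x 100 = 8.6%
Maximum: 13%
Acceptable: Yes


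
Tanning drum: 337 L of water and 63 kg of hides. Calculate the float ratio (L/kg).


Float ratio = water / hide weight
Ratio = 337 / 63 = 5.3


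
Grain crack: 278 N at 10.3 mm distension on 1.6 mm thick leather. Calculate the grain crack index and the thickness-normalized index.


Crack index = 278 / 10.3 = 27.0 N/mm
Normalized = 27.0 / 1.6 = 16.9 N/mm per mm


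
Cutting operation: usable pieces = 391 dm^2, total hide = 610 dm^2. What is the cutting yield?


Yield = usable / total x 100
Yield = 391 / 610 x 100 = 64.1%


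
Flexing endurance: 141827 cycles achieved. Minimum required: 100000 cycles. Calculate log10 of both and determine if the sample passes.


log10(141827) = 5.15
log10(100000) = 5.00
Passes: Yes


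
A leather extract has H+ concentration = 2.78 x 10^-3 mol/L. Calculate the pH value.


pH = -log10[H+]
pH = -log10(2.78 x 10^-3) = 2.56


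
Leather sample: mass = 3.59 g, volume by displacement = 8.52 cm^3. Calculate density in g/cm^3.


Density = mass / volume
Density = 3.59 / 8.52 = 0.421 g/cm^3


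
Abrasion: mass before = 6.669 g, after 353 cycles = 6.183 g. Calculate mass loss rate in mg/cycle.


1.377 mg/cycle

Mass loss = 6.669 - 6.183 = 0.486 g
Rate = 0.486 / 353 x 1000 = 1.377 mg/cycle


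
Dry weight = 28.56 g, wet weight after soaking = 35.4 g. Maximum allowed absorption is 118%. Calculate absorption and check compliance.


WA = (35.4 - 28.56) / 28.56 x 100 = 23.9%
Maximum allowed: 118%
Compliant: Yes


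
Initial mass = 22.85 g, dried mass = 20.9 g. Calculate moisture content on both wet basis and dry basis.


Wet basis = 8.5%
Dry basis = 9.3%

Moisture lost = 22.85 - 20.9 = 1.95 g
Wet basis MC = 1.95 / 22.85 x 100 = 8.5%
Dry basis MC = 1.95 / 20.9 x 100 = 9.3%


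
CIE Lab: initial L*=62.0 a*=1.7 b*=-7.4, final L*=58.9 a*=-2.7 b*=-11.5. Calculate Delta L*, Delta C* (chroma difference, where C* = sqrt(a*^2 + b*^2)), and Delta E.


Delta L* = -3.1
Delta C* = 4.22
Delta E = 6.77

Delta L* = 58.9 - 62.0 = -3.1
C1* = sqrt((1.7)^2 + (-7.4)^2) = 7.593
C2* = sqrt((-2.7)^2 + (-11.5)^2) = 11.813
Delta C* = 11.813 - 7.593 = 4.22
Delta E = sqrt((-3.1)^2 + (-4.4)^2 + (-4.1)^2) = 6.77
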